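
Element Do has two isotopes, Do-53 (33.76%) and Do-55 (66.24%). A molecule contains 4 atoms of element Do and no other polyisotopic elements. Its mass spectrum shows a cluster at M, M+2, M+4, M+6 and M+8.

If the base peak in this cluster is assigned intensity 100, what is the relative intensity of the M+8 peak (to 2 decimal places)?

49.05

Binomial terms of (0.3376 + 0.6624)^4: M 0.0130, M+2 0.1020, M+4 0.3001, M+6 0.3925, M+8 0.1925 → M+6 is the base peak.
P(M+6) = C(4,3) × 0.3376^1 × 0.6624^3 = 4 × 0.3376 × 0.29064374 = 0.392485 (base)
P(M+8) = C(4,4) × 0.3376^0 × 0.6624^4 = 1 × 1.0000 × 0.19252241 = 0.192522
Relative intensity = 0.192522 / 0.392485 × 100 = 49.05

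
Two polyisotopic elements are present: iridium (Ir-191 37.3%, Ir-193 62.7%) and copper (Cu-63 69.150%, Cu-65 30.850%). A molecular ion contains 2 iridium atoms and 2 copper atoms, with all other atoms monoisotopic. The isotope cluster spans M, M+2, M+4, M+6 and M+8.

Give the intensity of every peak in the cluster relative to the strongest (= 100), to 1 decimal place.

16.6 : 70.6 : 100.0 : 53.0 : 9.3

Iridium pattern (n=2): 0.139129 : 0.467742 : 0.393129
Copper pattern (n=2): 0.47817225 : 0.4266555 : 0.09517225
Convolve the two distributions (both contribute in 2-u steps):
  M: 0.139129×0.47817225 = 0.066528
  M+2: 0.139129×0.4266555 + 0.467742×0.47817225 = 0.283021
  M+4: 0.139129×0.09517225 + 0.467742×0.4266555 + 0.393129×0.47817225 = 0.400789
  M+6: 0.467742×0.09517225 + 0.393129×0.4266555 = 0.212247
  M+8: 0.393129×0.09517225 = 0.037415
Scale to base peak (0.400789) = 100: 16.6 : 70.6 : 100.0 : 53.0 : 9.3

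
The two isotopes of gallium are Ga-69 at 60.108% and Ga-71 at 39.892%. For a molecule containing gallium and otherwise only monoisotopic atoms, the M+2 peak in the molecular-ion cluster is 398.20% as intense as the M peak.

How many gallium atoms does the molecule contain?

The M+2/M ratio from n Ga atoms is n · q/p = n · 0.39892/0.60108.
n = 3.9820 × 0.60108/0.39892 = 6.00 ≈ 6

6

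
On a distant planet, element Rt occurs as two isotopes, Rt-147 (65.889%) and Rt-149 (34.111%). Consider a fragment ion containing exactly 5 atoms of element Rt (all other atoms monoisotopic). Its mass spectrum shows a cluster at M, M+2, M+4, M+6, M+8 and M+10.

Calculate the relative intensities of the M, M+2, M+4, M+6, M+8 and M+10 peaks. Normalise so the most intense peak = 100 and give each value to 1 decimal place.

37.3 : 96.6 : 100.0 : 51.8 : 13.4 : 1.4

The 5 Rt atoms are independent, so intensities follow the terms of (0.65889 + 0.34111)^5.
P(M) = 0.65889^5 = 0.124184
P(M+2) = 5 × 0.65889^4 × 0.34111^1 = 0.321452
P(M+4) = 10 × 0.65889^3 × 0.34111^2 = 0.332834
P(M+6) = 10 × 0.65889^2 × 0.34111^3 = 0.172309
P(M+8) = 5 × 0.65889^1 × 0.34111^4 = 0.044603
P(M+10) = 0.34111^5 = 0.004618
The M+4 peak is largest (0.332834); scaling to 100 gives 37.3 : 96.6 : 100.0 : 51.8 : 13.4 : 1.4.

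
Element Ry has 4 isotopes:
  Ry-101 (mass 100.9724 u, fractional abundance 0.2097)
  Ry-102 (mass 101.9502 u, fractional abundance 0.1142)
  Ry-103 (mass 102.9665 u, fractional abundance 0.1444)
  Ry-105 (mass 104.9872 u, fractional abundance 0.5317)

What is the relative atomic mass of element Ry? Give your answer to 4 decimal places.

The abundance-weighted mean is 0.2097 × 100.9724 + 0.1142 × 101.9502 + 0.1444 × 102.9665 + 0.5317 × 104.9872
= 21.17391 + 11.64271 + 14.86836 + 55.82169 = 103.50667 u

103.5067 u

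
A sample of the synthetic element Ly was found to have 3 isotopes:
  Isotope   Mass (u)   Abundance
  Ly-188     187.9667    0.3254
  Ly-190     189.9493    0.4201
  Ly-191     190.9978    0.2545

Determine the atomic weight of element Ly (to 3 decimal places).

189.571 u

Ar = Σ fᵢ·mᵢ = 0.3254 × 187.9667 + 0.4201 × 189.9493 + 0.2545 × 190.9978
= 61.16436 + 79.79770 + 48.60894 = 189.57100 u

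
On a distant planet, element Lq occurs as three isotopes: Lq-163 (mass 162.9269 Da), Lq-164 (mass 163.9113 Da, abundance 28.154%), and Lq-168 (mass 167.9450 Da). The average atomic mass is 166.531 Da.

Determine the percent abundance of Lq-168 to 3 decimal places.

66.299%

Let x and y be the fractions of Lq-163 and Lq-168. Then x + y = 1 − 0.28154 = 0.71846 and 162.9269x + 167.9450y = 166.531 − 0.28154×163.9113 = 120.383412598.
Substituting: 162.9269x + 167.9450(0.71846 − x) = 120.383412598
(162.9269 − 167.9450)x = -0.278352102  ⇒  x = 0.05547, y = 0.66299
Lq-163: 5.547%, Lq-168: 66.299%.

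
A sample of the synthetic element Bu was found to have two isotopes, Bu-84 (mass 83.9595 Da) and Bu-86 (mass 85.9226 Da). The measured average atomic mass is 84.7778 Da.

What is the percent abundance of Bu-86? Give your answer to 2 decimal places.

41.68%

Writing the weighted mean with unknown fraction x of Bu-84:
83.9595·x + 85.9226·(1 − x) = 84.7778
(83.9595 − 85.9226)·x = 84.7778 − 85.9226
x = -1.1448 / -1.9631 = 0.58316 → 58.32% Bu-84, 41.68% Bu-86.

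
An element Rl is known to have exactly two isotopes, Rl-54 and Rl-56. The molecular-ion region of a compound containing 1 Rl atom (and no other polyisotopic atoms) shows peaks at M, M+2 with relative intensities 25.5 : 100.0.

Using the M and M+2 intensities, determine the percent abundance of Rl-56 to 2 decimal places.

Let p = fractional abundance of Rl-54. I(M+2)/I(M) = [C(1,1)·p^0·(1−p)] / p^1 = 1·(1−p)/p = 100.0/25.5 = 3.9216
(1−p)/p = 3.9216/1 = 3.9216  ⇒  p = 1/(1 + 3.9216) = 0.2032
Rl-54: 20.32%, Rl-56: 79.68%.

79.68%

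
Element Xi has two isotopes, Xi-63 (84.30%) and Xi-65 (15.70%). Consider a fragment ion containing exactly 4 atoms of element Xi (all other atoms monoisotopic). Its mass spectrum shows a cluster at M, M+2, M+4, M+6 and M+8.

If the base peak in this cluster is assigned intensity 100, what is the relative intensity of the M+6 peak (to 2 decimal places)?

Term probabilities: M 0.5050, M+2 0.3762, M+4 0.1051, M+6 0.0130, M+8 0.0006. Base peak = M.
P(M) = C(4,0) × 0.8430^4 × 0.1570^0 = 1 × 0.505022 × 1.0000 = 0.505022 (base)
P(M+6) = C(4,3) × 0.8430^1 × 0.1570^3 = 4 × 0.8430 × 0.00386989 = 0.013049
Relative intensity = 0.013049 / 0.505022 × 100 = 2.58

2.58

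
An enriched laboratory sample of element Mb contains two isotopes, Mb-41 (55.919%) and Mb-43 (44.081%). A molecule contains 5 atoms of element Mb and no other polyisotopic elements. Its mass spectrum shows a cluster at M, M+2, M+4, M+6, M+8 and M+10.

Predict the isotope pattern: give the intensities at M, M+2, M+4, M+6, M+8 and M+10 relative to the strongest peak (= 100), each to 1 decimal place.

16.1 : 63.4 : 100.0 : 78.8 : 31.1 : 4.9

Expanding (0.55919 + 0.44081)^5:
P(M) = 0.55919^5 = 0.054676
P(M+2) = 5 × 0.55919^4 × 0.44081^1 = 0.215506
P(M+4) = 10 × 0.55919^3 × 0.44081^2 = 0.339767
P(M+6) = 10 × 0.55919^2 × 0.44081^3 = 0.267839
P(M+8) = 5 × 0.55919^1 × 0.44081^4 = 0.105569
P(M+10) = 0.44081^5 = 0.016644
The M+4 peak is largest (0.339767); scaling to 100 gives 16.1 : 63.4 : 100.0 : 78.8 : 31.1 : 4.9.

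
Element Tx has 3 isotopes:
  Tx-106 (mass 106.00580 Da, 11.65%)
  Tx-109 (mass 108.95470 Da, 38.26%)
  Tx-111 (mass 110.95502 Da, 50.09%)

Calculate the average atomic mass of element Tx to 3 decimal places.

The abundance-weighted mean is 0.1165 × 106.00580 + 0.3826 × 108.95470 + 0.5009 × 110.95502
= 12.349676 + 41.686068 + 55.577370 = 109.613114 Da

109.613 Da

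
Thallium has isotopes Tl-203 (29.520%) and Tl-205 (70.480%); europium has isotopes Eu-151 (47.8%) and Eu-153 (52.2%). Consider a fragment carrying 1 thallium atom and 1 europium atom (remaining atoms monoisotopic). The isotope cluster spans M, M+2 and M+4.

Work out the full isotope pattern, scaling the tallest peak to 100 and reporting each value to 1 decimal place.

28.7 : 100.0 : 74.9

Thallium pattern (n=1): 0.2952 : 0.7048
Europium pattern (n=1): 0.4780 : 0.5220
Convolve the two distributions (both contribute in 2-u steps):
  M: 0.2952×0.4780 = 0.141106
  M+2: 0.2952×0.5220 + 0.7048×0.4780 = 0.490989
  M+4: 0.7048×0.5220 = 0.367906
Scale to base peak (0.490989) = 100: 28.7 : 100.0 : 74.9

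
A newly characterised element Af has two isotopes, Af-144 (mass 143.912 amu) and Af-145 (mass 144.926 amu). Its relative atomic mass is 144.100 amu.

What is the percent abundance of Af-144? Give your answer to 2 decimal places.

Writing the weighted mean with unknown fraction x of Af-144:
143.912·x + 144.926·(1 − x) = 144.100
(143.912 − 144.926)·x = 144.100 − 144.926
x = -0.826 / -1.014 = 0.81460 → 81.46% Af-144, 18.54% Af-145.

81.46%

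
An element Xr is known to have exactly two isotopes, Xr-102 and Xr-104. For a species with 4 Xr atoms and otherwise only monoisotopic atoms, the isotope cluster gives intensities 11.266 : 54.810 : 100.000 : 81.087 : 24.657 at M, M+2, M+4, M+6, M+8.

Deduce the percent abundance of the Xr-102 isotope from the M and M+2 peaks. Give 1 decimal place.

Write p for the Xr-102 fraction. I(M+2)/I(M) = [C(4,1)·p^3·(1−p)] / p^4 = 4·(1−p)/p = 54.810/11.266 = 4.8651
(1−p)/p = 4.8651/4 = 1.2163  ⇒  p = 1/(1 + 1.2163) = 0.4512
Xr-102: 45.1%, Xr-104: 54.9%.

45.1%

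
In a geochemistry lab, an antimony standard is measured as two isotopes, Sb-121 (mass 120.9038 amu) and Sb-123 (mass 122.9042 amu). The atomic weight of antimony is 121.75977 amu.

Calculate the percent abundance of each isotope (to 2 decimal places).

Sb-121: 57.21%, Sb-123: 42.79%

With x = fraction of Sb-121 (so Sb-123 is 1 − x):
120.9038·x + 122.9042·(1 − x) = 121.75977
(120.9038 − 122.9042)·x = 121.75977 − 122.9042
x = -1.14443 / -2.0004 = 0.57210 → 57.21% Sb-121, 42.79% Sb-123.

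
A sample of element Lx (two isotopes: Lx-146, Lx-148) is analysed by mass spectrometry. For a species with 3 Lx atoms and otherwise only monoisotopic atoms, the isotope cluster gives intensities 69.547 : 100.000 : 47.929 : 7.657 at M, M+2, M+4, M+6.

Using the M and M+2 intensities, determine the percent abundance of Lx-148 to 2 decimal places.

If p is the fraction of Lx that is Lx-146, then I(M+2)/I(M) = [C(3,1)·p^2·(1−p)] / p^3 = 3·(1−p)/p = 100.000/69.547 = 1.4379
(1−p)/p = 1.4379/3 = 0.4793  ⇒  p = 1/(1 + 0.4793) = 0.6760
Lx-146: 67.60%, Lx-148: 32.40%.

32.40%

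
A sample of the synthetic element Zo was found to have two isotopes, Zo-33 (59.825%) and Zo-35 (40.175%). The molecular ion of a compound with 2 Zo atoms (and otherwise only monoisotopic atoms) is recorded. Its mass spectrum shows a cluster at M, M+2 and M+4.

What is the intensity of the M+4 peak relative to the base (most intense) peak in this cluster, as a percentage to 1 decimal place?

33.6%

(0.59825 + 0.40175)^2 gives M 0.3579, M+2 0.4807, M+4 0.1614; the largest is M+2.
P(M+2) = C(2,1) × 0.59825^1 × 0.40175^1 = 2 × 0.59825 × 0.40175 = 0.480694 (base)
P(M+4) = C(2,2) × 0.59825^0 × 0.40175^2 = 1 × 1.0000 × 0.16140306 = 0.161403
Relative intensity = 0.161403 / 0.480694 × 100 = 33.6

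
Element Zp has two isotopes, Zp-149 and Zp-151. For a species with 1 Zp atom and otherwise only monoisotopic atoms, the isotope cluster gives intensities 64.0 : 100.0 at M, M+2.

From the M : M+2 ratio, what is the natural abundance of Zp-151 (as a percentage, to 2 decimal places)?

Write p for the Zp-149 fraction. I(M+2)/I(M) = [C(1,1)·p^0·(1−p)] / p^1 = 1·(1−p)/p = 100.0/64.0 = 1.5625
(1−p)/p = 1.5625/1 = 1.5625  ⇒  p = 1/(1 + 1.5625) = 0.3902
Zp-149: 39.02%, Zp-151: 60.98%.

60.98%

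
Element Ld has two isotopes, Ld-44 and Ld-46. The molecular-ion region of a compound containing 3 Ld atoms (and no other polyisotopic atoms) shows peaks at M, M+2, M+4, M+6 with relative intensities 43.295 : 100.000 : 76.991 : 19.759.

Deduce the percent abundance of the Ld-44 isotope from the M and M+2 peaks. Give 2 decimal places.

56.50%

Let p = fractional abundance of Ld-44. I(M+2)/I(M) = [C(3,1)·p^2·(1−p)] / p^3 = 3·(1−p)/p = 100.000/43.295 = 2.3097
(1−p)/p = 2.3097/3 = 0.7699  ⇒  p = 1/(1 + 0.7699) = 0.5650
Ld-44: 56.50%, Ld-46: 43.50%.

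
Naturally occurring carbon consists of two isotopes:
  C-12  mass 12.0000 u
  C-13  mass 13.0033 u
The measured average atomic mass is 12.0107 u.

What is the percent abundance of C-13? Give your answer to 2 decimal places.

1.07%

With x = fraction of C-12 (so C-13 is 1 − x):
12.0000·x + 13.0033·(1 − x) = 12.0107
(12.0000 − 13.0033)·x = 12.0107 − 13.0033
x = -0.9926 / -1.0033 = 0.98934 → 98.93% C-12, 1.07% C-13.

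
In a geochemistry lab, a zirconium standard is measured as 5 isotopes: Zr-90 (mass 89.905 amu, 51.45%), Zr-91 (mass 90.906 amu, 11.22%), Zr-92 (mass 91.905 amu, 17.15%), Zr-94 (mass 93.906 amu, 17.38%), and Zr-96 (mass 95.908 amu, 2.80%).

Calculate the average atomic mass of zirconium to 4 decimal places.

91.2238 amu

The abundance-weighted mean is 0.5145 × 89.905 + 0.1122 × 90.906 + 0.1715 × 91.905 + 0.1738 × 93.906 + 0.0280 × 95.908
= 46.25612 + 10.19965 + 15.76171 + 16.32086 + 2.68542 = 91.22376 amu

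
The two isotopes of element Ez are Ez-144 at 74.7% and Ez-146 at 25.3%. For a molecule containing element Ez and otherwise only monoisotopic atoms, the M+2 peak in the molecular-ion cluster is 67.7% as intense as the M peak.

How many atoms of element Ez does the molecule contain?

With n Ez atoms, P(M+2)/P(M) = C(n,1)·p^(n−1)q / p^n = n·q/p = n · 0.253/0.747.
n = 0.677 × 0.747/0.253 = 2.00 ≈ 2

2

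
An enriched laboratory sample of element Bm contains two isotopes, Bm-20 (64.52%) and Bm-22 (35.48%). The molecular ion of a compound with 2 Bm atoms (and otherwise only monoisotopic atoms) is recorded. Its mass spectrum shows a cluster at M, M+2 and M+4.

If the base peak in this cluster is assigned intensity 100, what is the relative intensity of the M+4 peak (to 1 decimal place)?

(0.6452 + 0.3548)^2 gives M 0.4163, M+2 0.4578, M+4 0.1259; the largest is M+2.
P(M+2) = C(2,1) × 0.6452^1 × 0.3548^1 = 2 × 0.6452 × 0.3548 = 0.457834 (base)
P(M+4) = C(2,2) × 0.6452^0 × 0.3548^2 = 1 × 1.0000 × 0.12588304 = 0.125883
Relative intensity = 0.125883 / 0.457834 × 100 = 27.5

27.5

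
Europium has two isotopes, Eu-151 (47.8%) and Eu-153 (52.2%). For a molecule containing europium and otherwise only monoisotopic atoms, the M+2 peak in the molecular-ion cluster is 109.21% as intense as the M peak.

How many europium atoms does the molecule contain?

For n independent Eu atoms, I(M+2)/I(M) = n · (abundance Eu-153) / (abundance Eu-151) = n · 0.522/0.478.
n = 1.0921 × 0.478/0.522 = 1.00 ≈ 1

1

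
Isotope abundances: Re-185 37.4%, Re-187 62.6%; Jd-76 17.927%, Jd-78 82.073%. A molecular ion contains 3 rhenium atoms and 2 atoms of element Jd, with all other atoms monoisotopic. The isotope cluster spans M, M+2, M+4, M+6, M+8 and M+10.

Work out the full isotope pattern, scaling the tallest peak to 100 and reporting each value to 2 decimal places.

Rhenium pattern (n=3): 0.05231362 : 0.26268713 : 0.43968487 : 0.24531438
Element Jd pattern (n=2): 0.03213773 : 0.29426453 : 0.67359773
Convolve the two distributions (both contribute in 2-u steps):
  M: 0.05231362×0.03213773 = 0.001681
  M+2: 0.05231362×0.29426453 + 0.26268713×0.03213773 = 0.023836
  M+4: 0.05231362×0.67359773 + 0.26268713×0.29426453 + 0.43968487×0.03213773 = 0.126668
  M+6: 0.26268713×0.67359773 + 0.43968487×0.29426453 + 0.24531438×0.03213773 = 0.314213
  M+8: 0.43968487×0.67359773 + 0.24531438×0.29426453 = 0.368358
  M+10: 0.24531438×0.67359773 = 0.165243
Scale to base peak (0.368358) = 100: 0.46 : 6.47 : 34.39 : 85.30 : 100.00 : 44.86

0.46 : 6.47 : 34.39 : 85.30 : 100.00 : 44.86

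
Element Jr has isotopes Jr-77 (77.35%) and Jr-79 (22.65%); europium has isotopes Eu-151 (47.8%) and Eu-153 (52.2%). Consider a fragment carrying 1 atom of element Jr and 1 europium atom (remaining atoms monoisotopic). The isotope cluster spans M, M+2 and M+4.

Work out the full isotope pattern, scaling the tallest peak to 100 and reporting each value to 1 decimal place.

72.2 : 100.0 : 23.1

Element Jr pattern (n=1): 0.7735 : 0.2265
Europium pattern (n=1): 0.4780 : 0.5220
Convolve the two distributions (both contribute in 2-u steps):
  M: 0.7735×0.4780 = 0.369733
  M+2: 0.7735×0.5220 + 0.2265×0.4780 = 0.512034
  M+4: 0.2265×0.5220 = 0.118233
Scale to base peak (0.512034) = 100: 72.2 : 100.0 : 23.1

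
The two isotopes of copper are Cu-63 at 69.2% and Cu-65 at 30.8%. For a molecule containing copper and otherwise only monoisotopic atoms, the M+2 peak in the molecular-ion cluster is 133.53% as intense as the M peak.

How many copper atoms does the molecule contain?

3

With n Cu atoms, P(M+2)/P(M) = C(n,1)·p^(n−1)q / p^n = n·q/p = n · 0.308/0.692.
n = 1.3353 × 0.692/0.308 = 3.00 ≈ 3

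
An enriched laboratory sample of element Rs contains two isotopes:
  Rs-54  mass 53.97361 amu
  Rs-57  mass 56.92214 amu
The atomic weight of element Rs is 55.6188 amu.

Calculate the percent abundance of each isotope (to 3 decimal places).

Rs-54: 44.203%, Rs-57: 55.797%

With x = fraction of Rs-54 (so Rs-57 is 1 − x):
53.97361·x + 56.92214·(1 − x) = 55.6188
(53.97361 − 56.92214)·x = 55.6188 − 56.92214
x = -1.30334 / -2.94853 = 0.44203 → 44.203% Rs-54, 55.797% Rs-57.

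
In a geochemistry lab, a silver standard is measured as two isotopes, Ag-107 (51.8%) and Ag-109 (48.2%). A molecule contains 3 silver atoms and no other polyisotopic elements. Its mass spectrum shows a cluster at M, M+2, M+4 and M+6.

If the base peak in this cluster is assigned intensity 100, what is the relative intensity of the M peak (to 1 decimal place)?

35.8

Term probabilities: M 0.1390, M+2 0.3880, M+4 0.3610, M+6 0.1120. Base peak = M+2.
P(M+2) = C(3,1) × 0.518^2 × 0.482^1 = 3 × 0.268324 × 0.4820 = 0.387997 (base)
P(M) = C(3,0) × 0.518^3 × 0.482^0 = 1 × 0.13899183 × 1.0000 = 0.138992
Relative intensity = 0.138992 / 0.387997 × 100 = 35.8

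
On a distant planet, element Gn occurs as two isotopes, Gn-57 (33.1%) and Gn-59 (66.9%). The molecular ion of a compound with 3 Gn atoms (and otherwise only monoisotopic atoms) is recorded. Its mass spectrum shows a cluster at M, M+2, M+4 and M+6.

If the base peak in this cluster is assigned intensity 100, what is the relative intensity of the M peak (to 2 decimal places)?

8.16

Binomial terms of (0.331 + 0.669)^3: M 0.0363, M+2 0.2199, M+4 0.4444, M+6 0.2994 → M+4 is the base peak.
P(M+4) = C(3,2) × 0.331^1 × 0.669^2 = 3 × 0.3310 × 0.447561 = 0.444428 (base)
P(M) = C(3,0) × 0.331^3 × 0.669^0 = 1 × 0.03626469 × 1.0000 = 0.036265
Relative intensity = 0.036265 / 0.444428 × 100 = 8.16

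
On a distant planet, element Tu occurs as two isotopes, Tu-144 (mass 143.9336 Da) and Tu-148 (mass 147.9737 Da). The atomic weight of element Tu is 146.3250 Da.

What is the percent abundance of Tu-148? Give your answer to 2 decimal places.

59.19%

Writing the weighted mean with unknown fraction x of Tu-144:
143.9336·x + 147.9737·(1 − x) = 146.3250
(143.9336 − 147.9737)·x = 146.3250 − 147.9737
x = -1.6487 / -4.0401 = 0.40808 → 40.81% Tu-144, 59.19% Tu-148.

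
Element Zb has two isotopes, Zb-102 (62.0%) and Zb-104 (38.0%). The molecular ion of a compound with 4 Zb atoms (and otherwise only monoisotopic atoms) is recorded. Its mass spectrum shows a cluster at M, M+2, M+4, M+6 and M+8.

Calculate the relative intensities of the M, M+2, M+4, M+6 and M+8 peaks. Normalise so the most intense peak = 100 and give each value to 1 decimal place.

40.8 : 100.0 : 91.9 : 37.6 : 5.8

Expanding (0.620 + 0.380)^4:
P(M) = 0.620^4 = 0.147763
P(M+2) = 4 × 0.620^3 × 0.380^1 = 0.362259
P(M+4) = 6 × 0.620^2 × 0.380^2 = 0.333044
P(M+6) = 4 × 0.620^1 × 0.380^3 = 0.136083
P(M+8) = 0.380^4 = 0.020851
The M+2 peak is largest (0.362259); scaling to 100 gives 40.8 : 100.0 : 91.9 : 37.6 : 5.8.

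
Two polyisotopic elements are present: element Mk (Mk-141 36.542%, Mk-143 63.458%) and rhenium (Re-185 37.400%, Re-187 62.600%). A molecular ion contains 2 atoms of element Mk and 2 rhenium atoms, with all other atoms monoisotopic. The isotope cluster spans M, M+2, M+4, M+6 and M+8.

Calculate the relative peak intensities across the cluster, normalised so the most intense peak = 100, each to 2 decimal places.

5.04 : 34.40 : 87.99 : 100.00 : 42.62

Element Mk pattern (n=2): 0.13353178 : 0.46377645 : 0.40269178
Rhenium pattern (n=2): 0.139876 : 0.468248 : 0.391876
Convolve the two distributions (both contribute in 2-u steps):
  M: 0.13353178×0.139876 = 0.018678
  M+2: 0.13353178×0.468248 + 0.46377645×0.139876 = 0.127397
  M+4: 0.13353178×0.391876 + 0.46377645×0.468248 + 0.40269178×0.139876 = 0.325817
  M+6: 0.46377645×0.391876 + 0.40269178×0.468248 = 0.370302
  M+8: 0.40269178×0.391876 = 0.157805
Scale to base peak (0.370302) = 100: 5.04 : 34.40 : 87.99 : 100.00 : 42.62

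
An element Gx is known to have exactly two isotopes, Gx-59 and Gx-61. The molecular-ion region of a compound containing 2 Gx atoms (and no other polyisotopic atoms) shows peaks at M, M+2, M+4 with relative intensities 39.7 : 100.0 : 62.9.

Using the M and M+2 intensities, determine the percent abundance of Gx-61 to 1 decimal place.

Write p for the Gx-59 fraction. I(M+2)/I(M) = [C(2,1)·p^1·(1−p)] / p^2 = 2·(1−p)/p = 100.0/39.7 = 2.5189
(1−p)/p = 2.5189/2 = 1.2594  ⇒  p = 1/(1 + 1.2594) = 0.4426
Gx-59: 44.3%, Gx-61: 55.7%.

55.7%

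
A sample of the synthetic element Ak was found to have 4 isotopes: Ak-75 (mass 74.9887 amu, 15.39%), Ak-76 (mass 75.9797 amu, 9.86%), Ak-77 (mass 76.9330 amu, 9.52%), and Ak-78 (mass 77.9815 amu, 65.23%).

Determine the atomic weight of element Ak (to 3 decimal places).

77.224 amu

Average mass = Σ (abundance × isotope mass) = 0.1539 × 74.9887 + 0.0986 × 75.9797 + 0.0952 × 76.9330 + 0.6523 × 77.9815
= 11.54076 + 7.49160 + 7.32402 + 50.86733 = 77.22371 amu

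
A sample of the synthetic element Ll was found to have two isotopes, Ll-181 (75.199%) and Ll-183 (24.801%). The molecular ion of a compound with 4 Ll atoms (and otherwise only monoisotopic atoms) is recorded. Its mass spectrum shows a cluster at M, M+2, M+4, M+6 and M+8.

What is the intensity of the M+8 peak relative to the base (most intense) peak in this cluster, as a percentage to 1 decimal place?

0.9%

(0.75199 + 0.24801)^4 gives M 0.3198, M+2 0.4219, M+4 0.2087, M+6 0.0459, M+8 0.0038; the largest is M+2.
P(M+2) = C(4,1) × 0.75199^3 × 0.24801^1 = 4 × 0.42524204 × 0.24801 = 0.421857 (base)
P(M+8) = C(4,4) × 0.75199^0 × 0.24801^4 = 1 × 1.0000 × 0.00378335 = 0.003783
Relative intensity = 0.003783 / 0.421857 × 100 = 0.9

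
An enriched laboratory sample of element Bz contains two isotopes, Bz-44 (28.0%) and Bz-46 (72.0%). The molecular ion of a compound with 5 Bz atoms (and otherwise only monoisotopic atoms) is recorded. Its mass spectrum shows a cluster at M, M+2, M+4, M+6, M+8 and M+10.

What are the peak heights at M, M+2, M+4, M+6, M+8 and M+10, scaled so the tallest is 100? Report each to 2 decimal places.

0.46 : 5.88 : 30.25 : 77.78 : 100.00 : 51.43

Each Bz atom is independently Bz-44 (p = 0.280) or Bz-46 (q = 0.720); the cluster is the binomial expansion (p + q)^5.
P(M) = 0.280^5 = 0.001721
P(M+2) = 5 × 0.280^4 × 0.720^1 = 0.022128
P(M+4) = 10 × 0.280^3 × 0.720^2 = 0.113799
P(M+6) = 10 × 0.280^2 × 0.720^3 = 0.292626
P(M+8) = 5 × 0.280^1 × 0.720^4 = 0.376234
P(M+10) = 0.720^5 = 0.193492
The M+8 peak is largest (0.376234); scaling to 100 gives 0.46 : 5.88 : 30.25 : 77.78 : 100.00 : 51.43.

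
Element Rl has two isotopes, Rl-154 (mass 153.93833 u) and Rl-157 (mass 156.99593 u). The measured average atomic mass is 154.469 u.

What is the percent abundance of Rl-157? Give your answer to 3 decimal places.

17.356%

With x = fraction of Rl-154 (so Rl-157 is 1 − x):
153.93833·x + 156.99593·(1 − x) = 154.469
(153.93833 − 156.99593)·x = 154.469 − 156.99593
x = -2.52693 / -3.05760 = 0.82644 → 82.644% Rl-154, 17.356% Rl-157.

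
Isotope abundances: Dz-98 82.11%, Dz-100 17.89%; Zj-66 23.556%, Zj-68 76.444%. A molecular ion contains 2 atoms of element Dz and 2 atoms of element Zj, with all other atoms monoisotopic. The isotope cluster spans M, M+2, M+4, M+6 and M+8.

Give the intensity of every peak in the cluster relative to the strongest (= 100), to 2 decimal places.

Element Dz pattern (n=2): 0.67420521 : 0.29378958 : 0.03200521
Element Zj pattern (n=2): 0.05548851 : 0.36014297 : 0.58436851
Convolve the two distributions (both contribute in 2-u steps):
  M: 0.67420521×0.05548851 = 0.037411
  M+2: 0.67420521×0.36014297 + 0.29378958×0.05548851 = 0.259112
  M+4: 0.67420521×0.58436851 + 0.29378958×0.36014297 + 0.03200521×0.05548851 = 0.501566
  M+6: 0.29378958×0.58436851 + 0.03200521×0.36014297 = 0.183208
  M+8: 0.03200521×0.58436851 = 0.018703
Scale to base peak (0.501566) = 100: 7.46 : 51.66 : 100.00 : 36.53 : 3.73

7.46 : 51.66 : 100.00 : 36.53 : 3.73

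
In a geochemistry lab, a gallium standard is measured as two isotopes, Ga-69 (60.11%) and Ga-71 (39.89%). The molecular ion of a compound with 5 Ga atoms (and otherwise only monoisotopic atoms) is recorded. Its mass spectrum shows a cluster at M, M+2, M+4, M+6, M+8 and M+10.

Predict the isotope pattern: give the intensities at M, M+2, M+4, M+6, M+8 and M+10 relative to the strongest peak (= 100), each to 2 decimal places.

Each Ga atom is independently Ga-69 (p = 0.6011) or Ga-71 (q = 0.3989); the cluster is the binomial expansion (p + q)^5.
P(M) = 0.6011^5 = 0.078475
P(M+2) = 5 × 0.6011^4 × 0.3989^1 = 0.260388
P(M+4) = 10 × 0.6011^3 × 0.3989^2 = 0.345596
P(M+6) = 10 × 0.6011^2 × 0.3989^3 = 0.229343
P(M+8) = 5 × 0.6011^1 × 0.3989^4 = 0.076098
P(M+10) = 0.3989^5 = 0.010100
The M+4 peak is largest (0.345596); scaling to 100 gives 22.71 : 75.34 : 100.00 : 66.36 : 22.02 : 2.92.

22.71 : 75.34 : 100.00 : 66.36 : 22.02 : 2.92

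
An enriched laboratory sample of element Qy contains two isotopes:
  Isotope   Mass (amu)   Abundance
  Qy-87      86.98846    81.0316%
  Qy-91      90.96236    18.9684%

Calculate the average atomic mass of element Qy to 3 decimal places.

Weight each isotope mass by its fractional abundance: 0.810316 × 86.98846 + 0.189684 × 90.96236
= 70.488141 + 17.254104 = 87.742245 amu

87.742 amu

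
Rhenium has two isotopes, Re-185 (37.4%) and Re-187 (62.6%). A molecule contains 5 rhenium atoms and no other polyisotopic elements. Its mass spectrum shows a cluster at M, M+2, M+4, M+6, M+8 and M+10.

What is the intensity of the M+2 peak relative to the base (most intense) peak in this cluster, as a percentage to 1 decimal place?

17.8%

Term probabilities: M 0.0073, M+2 0.0612, M+4 0.2050, M+6 0.3431, M+8 0.2872, M+10 0.0961. Base peak = M+6.
P(M+6) = C(5,3) × 0.374^2 × 0.626^3 = 10 × 0.139876 × 0.24531438 = 0.343136 (base)
P(M+2) = C(5,1) × 0.374^4 × 0.626^1 = 5 × 0.0195653 × 0.6260 = 0.061239
Relative intensity = 0.061239 / 0.343136 × 100 = 17.8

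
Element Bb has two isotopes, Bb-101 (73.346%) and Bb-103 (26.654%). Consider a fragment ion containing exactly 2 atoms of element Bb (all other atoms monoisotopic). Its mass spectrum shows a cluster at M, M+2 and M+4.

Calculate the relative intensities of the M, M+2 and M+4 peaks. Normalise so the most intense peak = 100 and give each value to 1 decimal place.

100.0 : 72.7 : 13.2

The 2 Bb atoms are independent, so intensities follow the terms of (0.73346 + 0.26654)^2.
P(M) = 0.73346^2 = 0.537964
P(M+2) = 2 × 0.73346^1 × 0.26654^1 = 0.390993
P(M+4) = 0.26654^2 = 0.071044
The M peak is largest (0.537964); scaling to 100 gives 100.0 : 72.7 : 13.2.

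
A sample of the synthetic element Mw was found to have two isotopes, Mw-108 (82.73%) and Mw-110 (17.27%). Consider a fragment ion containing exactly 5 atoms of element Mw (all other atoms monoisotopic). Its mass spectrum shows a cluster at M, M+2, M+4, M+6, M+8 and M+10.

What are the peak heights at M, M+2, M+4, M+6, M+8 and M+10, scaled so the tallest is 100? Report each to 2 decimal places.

Each Mw atom is independently Mw-108 (p = 0.8273) or Mw-110 (q = 0.1727); the cluster is the binomial expansion (p + q)^5.
P(M) = 0.8273^5 = 0.387539
P(M+2) = 5 × 0.8273^4 × 0.1727^1 = 0.404496
P(M+4) = 10 × 0.8273^3 × 0.1727^2 = 0.168878
P(M+6) = 10 × 0.8273^2 × 0.1727^3 = 0.035254
P(M+8) = 5 × 0.8273^1 × 0.1727^4 = 0.003680
P(M+10) = 0.1727^5 = 0.000154
The M+2 peak is largest (0.404496); scaling to 100 gives 95.81 : 100.00 : 41.75 : 8.72 : 0.91 : 0.04.

95.81 : 100.00 : 41.75 : 8.72 : 0.91 : 0.04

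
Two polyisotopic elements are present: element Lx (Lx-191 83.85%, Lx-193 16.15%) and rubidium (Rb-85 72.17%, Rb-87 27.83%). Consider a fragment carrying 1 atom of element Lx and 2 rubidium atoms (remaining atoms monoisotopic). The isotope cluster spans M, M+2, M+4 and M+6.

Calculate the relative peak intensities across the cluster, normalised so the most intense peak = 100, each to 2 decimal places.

100.00 : 96.38 : 29.72 : 2.86

Element Lx pattern (n=1): 0.8385 : 0.1615
Rubidium pattern (n=2): 0.52085089 : 0.40169822 : 0.07745089
Convolve the two distributions (both contribute in 2-u steps):
  M: 0.8385×0.52085089 = 0.436733
  M+2: 0.8385×0.40169822 + 0.1615×0.52085089 = 0.420941
  M+4: 0.8385×0.07745089 + 0.1615×0.40169822 = 0.129817
  M+6: 0.1615×0.07745089 = 0.012508
Scale to base peak (0.436733) = 100: 100.00 : 96.38 : 29.72 : 2.86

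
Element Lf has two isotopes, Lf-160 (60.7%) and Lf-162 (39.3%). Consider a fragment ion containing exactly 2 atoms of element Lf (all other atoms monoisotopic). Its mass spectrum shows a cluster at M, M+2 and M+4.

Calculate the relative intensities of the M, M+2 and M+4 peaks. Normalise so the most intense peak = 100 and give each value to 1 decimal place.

77.2 : 100.0 : 32.4

Each Lf atom is independently Lf-160 (p = 0.607) or Lf-162 (q = 0.393); the cluster is the binomial expansion (p + q)^2.
P(M) = 0.607^2 = 0.368449
P(M+2) = 2 × 0.607^1 × 0.393^1 = 0.477102
P(M+4) = 0.393^2 = 0.154449
The M+2 peak is largest (0.477102); scaling to 100 gives 77.2 : 100.0 : 32.4.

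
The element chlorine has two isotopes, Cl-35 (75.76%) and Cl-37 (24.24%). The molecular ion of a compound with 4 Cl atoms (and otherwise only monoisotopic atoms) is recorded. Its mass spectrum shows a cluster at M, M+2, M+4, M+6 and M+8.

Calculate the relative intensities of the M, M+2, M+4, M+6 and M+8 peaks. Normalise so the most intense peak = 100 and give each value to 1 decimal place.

78.1 : 100.0 : 48.0 : 10.2 : 0.8

Each Cl atom is independently Cl-35 (p = 0.7576) or Cl-37 (q = 0.2424); the cluster is the binomial expansion (p + q)^4.
P(M) = 0.7576^4 = 0.329428
P(M+2) = 4 × 0.7576^3 × 0.2424^1 = 0.421612
P(M+4) = 6 × 0.7576^2 × 0.2424^2 = 0.202347
P(M+6) = 4 × 0.7576^1 × 0.2424^3 = 0.043162
P(M+8) = 0.2424^4 = 0.003452
The M+2 peak is largest (0.421612); scaling to 100 gives 78.1 : 100.0 : 48.0 : 10.2 : 0.8.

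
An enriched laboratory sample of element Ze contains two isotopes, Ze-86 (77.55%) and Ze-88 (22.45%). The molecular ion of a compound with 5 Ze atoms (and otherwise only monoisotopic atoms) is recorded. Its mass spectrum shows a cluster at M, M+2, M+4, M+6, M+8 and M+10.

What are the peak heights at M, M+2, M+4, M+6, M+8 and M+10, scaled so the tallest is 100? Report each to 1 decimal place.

Expanding (0.7755 + 0.2245)^5:
P(M) = 0.7755^5 = 0.280485
P(M+2) = 5 × 0.7755^4 × 0.2245^1 = 0.405988
P(M+4) = 10 × 0.7755^3 × 0.2245^2 = 0.235060
P(M+6) = 10 × 0.7755^2 × 0.2245^3 = 0.068048
P(M+8) = 5 × 0.7755^1 × 0.2245^4 = 0.009850
P(M+10) = 0.2245^5 = 0.000570
The M+2 peak is largest (0.405988); scaling to 100 gives 69.1 : 100.0 : 57.9 : 16.8 : 2.4 : 0.1.

69.1 : 100.0 : 57.9 : 16.8 : 2.4 : 0.1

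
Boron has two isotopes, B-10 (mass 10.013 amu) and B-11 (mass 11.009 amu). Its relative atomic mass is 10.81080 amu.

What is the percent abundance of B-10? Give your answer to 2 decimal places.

Let x be the fractional abundance of B-10; then B-11 has abundance 1 − x.
10.013·x + 11.009·(1 − x) = 10.81080
(10.013 − 11.009)·x = 10.81080 − 11.009
x = -0.19820 / -0.996 = 0.19900 → 19.90% B-10, 80.10% B-11.

19.90%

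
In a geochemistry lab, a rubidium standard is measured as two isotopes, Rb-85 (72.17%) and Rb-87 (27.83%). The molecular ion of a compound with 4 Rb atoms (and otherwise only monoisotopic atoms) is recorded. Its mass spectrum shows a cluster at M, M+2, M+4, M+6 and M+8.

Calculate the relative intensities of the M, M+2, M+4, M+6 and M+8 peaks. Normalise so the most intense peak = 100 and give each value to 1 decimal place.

Expanding (0.7217 + 0.2783)^4:
P(M) = 0.7217^4 = 0.271286
P(M+2) = 4 × 0.7217^3 × 0.2783^1 = 0.418450
P(M+4) = 6 × 0.7217^2 × 0.2783^2 = 0.242042
P(M+6) = 4 × 0.7217^1 × 0.2783^3 = 0.062224
P(M+8) = 0.2783^4 = 0.005999
The M+2 peak is largest (0.418450); scaling to 100 gives 64.8 : 100.0 : 57.8 : 14.9 : 1.4.

64.8 : 100.0 : 57.8 : 14.9 : 1.4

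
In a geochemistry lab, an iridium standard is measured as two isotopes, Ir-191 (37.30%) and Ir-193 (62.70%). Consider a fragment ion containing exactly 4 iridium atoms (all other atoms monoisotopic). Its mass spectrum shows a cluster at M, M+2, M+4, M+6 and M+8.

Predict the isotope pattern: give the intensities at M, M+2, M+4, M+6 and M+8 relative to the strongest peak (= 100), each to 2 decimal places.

Expanding (0.3730 + 0.6270)^4:
P(M) = 0.3730^4 = 0.019357
P(M+2) = 4 × 0.3730^3 × 0.6270^1 = 0.130153
P(M+4) = 6 × 0.3730^2 × 0.6270^2 = 0.328174
P(M+6) = 4 × 0.3730^1 × 0.6270^3 = 0.367766
P(M+8) = 0.6270^4 = 0.154550
The M+6 peak is largest (0.367766); scaling to 100 gives 5.26 : 35.39 : 89.23 : 100.00 : 42.02.

5.26 : 35.39 : 89.23 : 100.00 : 42.02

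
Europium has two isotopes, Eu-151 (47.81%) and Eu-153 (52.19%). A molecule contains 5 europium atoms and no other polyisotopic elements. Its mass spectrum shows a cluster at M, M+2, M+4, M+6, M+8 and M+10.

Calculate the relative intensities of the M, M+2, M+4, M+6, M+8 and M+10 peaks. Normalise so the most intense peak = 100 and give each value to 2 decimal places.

The 5 Eu atoms are independent, so intensities follow the terms of (0.4781 + 0.5219)^5.
P(M) = 0.4781^5 = 0.024980
P(M+2) = 5 × 0.4781^4 × 0.5219^1 = 0.136343
P(M+4) = 10 × 0.4781^3 × 0.5219^2 = 0.297667
P(M+6) = 10 × 0.4781^2 × 0.5219^3 = 0.324937
P(M+8) = 5 × 0.4781^1 × 0.5219^4 = 0.177353
P(M+10) = 0.5219^5 = 0.038720
The M+6 peak is largest (0.324937); scaling to 100 gives 7.69 : 41.96 : 91.61 : 100.00 : 54.58 : 11.92.

7.69 : 41.96 : 91.61 : 100.00 : 54.58 : 11.92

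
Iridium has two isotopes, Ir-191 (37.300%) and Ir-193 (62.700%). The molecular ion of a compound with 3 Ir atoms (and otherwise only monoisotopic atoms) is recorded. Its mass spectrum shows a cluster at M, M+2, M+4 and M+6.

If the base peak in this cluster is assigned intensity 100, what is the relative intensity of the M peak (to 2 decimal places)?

11.80

(0.37300 + 0.62700)^3 gives M 0.0519, M+2 0.2617, M+4 0.4399, M+6 0.2465; the largest is M+4.
P(M+4) = C(3,2) × 0.37300^1 × 0.62700^2 = 3 × 0.3730 × 0.393129 = 0.439911 (base)
P(M) = C(3,0) × 0.37300^3 × 0.62700^0 = 1 × 0.05189512 × 1.0000 = 0.051895
Relative intensity = 0.051895 / 0.439911 × 100 = 11.80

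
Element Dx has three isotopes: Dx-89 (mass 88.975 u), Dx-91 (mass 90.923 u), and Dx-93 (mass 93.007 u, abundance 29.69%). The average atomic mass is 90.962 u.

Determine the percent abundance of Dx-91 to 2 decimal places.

40.55%

Let x and y be the fractions of Dx-89 and Dx-91. Then x + y = 1 − 0.2969 = 0.7031 and 88.975x + 90.923y = 90.962 − 0.2969×93.007 = 63.3482217.
Substituting: 88.975x + 90.923(0.7031 − x) = 63.3482217
(88.975 − 90.923)x = -0.5797396  ⇒  x = 0.29761, y = 0.40549
Dx-89: 29.76%, Dx-91: 40.55%.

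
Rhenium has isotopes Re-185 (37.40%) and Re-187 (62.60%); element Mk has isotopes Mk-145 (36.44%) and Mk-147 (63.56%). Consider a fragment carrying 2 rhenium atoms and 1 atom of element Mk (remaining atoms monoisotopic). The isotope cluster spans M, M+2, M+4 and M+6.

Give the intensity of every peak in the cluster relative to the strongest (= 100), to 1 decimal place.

11.6 : 58.9 : 100.0 : 56.6

Rhenium pattern (n=2): 0.139876 : 0.468248 : 0.391876
Element Mk pattern (n=1): 0.3644 : 0.6356
Convolve the two distributions (both contribute in 2-u steps):
  M: 0.139876×0.3644 = 0.050971
  M+2: 0.139876×0.6356 + 0.468248×0.3644 = 0.259535
  M+4: 0.468248×0.6356 + 0.391876×0.3644 = 0.440418
  M+6: 0.391876×0.6356 = 0.249076
Scale to base peak (0.440418) = 100: 11.6 : 58.9 : 100.0 : 56.6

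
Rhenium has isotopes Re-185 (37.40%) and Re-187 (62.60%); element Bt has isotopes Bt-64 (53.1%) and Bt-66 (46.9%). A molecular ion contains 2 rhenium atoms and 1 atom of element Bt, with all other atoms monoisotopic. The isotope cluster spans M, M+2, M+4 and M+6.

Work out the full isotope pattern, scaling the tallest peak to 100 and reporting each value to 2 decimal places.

17.37 : 73.47 : 100.00 : 42.97

Rhenium pattern (n=2): 0.139876 : 0.468248 : 0.391876
Element Bt pattern (n=1): 0.5310 : 0.4690
Convolve the two distributions (both contribute in 2-u steps):
  M: 0.139876×0.5310 = 0.074274
  M+2: 0.139876×0.4690 + 0.468248×0.5310 = 0.314242
  M+4: 0.468248×0.4690 + 0.391876×0.5310 = 0.427694
  M+6: 0.391876×0.4690 = 0.183790
Scale to base peak (0.427694) = 100: 17.37 : 73.47 : 100.00 : 42.97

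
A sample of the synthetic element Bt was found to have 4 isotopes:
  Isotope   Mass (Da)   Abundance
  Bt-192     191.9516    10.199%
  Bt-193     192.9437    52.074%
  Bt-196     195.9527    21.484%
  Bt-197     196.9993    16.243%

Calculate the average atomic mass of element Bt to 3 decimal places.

Average mass = Σ (abundance × isotope mass) = 0.10199 × 191.9516 + 0.52074 × 192.9437 + 0.21484 × 195.9527 + 0.16243 × 196.9993
= 19.57714 + 100.47350 + 42.09848 + 31.99860 = 194.14772 Da

194.148 Da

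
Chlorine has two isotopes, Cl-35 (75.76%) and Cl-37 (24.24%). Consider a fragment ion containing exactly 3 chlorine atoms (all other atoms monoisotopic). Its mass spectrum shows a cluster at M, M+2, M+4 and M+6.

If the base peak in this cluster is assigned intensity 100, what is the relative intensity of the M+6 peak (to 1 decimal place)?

(0.7576 + 0.2424)^3 gives M 0.4348, M+2 0.4174, M+4 0.1335, M+6 0.0142; the largest is M.
P(M) = C(3,0) × 0.7576^3 × 0.2424^0 = 1 × 0.4348304 × 1.0000 = 0.434830 (base)
P(M+6) = C(3,3) × 0.7576^0 × 0.2424^3 = 1 × 1.0000 × 0.01424288 = 0.014243
Relative intensity = 0.014243 / 0.434830 × 100 = 3.3

3.3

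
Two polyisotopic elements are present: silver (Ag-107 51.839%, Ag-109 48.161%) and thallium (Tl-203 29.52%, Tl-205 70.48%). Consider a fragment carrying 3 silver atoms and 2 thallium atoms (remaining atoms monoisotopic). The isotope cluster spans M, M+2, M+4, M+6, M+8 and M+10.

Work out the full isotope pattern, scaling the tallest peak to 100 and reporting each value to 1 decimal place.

Silver pattern (n=3): 0.13930601 : 0.38826655 : 0.36071887 : 0.11170857
Thallium pattern (n=2): 0.08714304 : 0.41611392 : 0.49674304
Convolve the two distributions (both contribute in 2-u steps):
  M: 0.13930601×0.08714304 = 0.012140
  M+2: 0.13930601×0.41611392 + 0.38826655×0.08714304 = 0.091802
  M+4: 0.13930601×0.49674304 + 0.38826655×0.41611392 + 0.36071887×0.08714304 = 0.262197
  M+6: 0.38826655×0.49674304 + 0.36071887×0.41611392 + 0.11170857×0.08714304 = 0.352703
  M+8: 0.36071887×0.49674304 + 0.11170857×0.41611392 = 0.225668
  M+10: 0.11170857×0.49674304 = 0.055490
Scale to base peak (0.352703) = 100: 3.4 : 26.0 : 74.3 : 100.0 : 64.0 : 15.7

3.4 : 26.0 : 74.3 : 100.0 : 64.0 : 15.7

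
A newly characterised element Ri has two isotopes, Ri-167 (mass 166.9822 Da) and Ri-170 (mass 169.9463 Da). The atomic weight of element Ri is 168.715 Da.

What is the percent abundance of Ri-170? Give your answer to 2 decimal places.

58.46%

With x = fraction of Ri-167 (so Ri-170 is 1 − x):
166.9822·x + 169.9463·(1 − x) = 168.715
(166.9822 − 169.9463)·x = 168.715 − 169.9463
x = -1.2313 / -2.9641 = 0.41540 → 41.54% Ri-167, 58.46% Ri-170.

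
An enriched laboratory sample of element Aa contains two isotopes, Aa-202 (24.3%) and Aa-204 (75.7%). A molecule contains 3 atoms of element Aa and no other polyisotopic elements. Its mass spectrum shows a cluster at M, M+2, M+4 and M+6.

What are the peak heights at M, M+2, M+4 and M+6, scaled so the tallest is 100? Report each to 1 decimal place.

Each Aa atom is independently Aa-202 (p = 0.243) or Aa-204 (q = 0.757); the cluster is the binomial expansion (p + q)^3.
P(M) = 0.243^3 = 0.014349
P(M+2) = 3 × 0.243^2 × 0.757^1 = 0.134100
P(M+4) = 3 × 0.243^1 × 0.757^2 = 0.417753
P(M+6) = 0.757^3 = 0.433798
The M+6 peak is largest (0.433798); scaling to 100 gives 3.3 : 30.9 : 96.3 : 100.0.

3.3 : 30.9 : 96.3 : 100.0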